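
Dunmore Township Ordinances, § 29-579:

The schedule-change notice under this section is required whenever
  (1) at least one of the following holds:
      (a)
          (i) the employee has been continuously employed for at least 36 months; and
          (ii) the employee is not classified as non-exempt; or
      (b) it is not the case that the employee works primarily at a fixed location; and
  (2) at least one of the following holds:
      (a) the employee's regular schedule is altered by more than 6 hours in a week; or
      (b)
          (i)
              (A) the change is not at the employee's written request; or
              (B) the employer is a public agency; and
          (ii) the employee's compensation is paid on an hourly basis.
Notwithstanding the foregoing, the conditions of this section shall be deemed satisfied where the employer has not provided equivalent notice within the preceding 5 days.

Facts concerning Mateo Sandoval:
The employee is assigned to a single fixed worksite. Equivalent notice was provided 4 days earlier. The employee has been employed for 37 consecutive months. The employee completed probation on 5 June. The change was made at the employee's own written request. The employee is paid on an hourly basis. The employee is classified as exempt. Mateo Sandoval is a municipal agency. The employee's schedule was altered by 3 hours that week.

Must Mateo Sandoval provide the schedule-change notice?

Yes — required.

(i) tenure ≥ 36 mo. — met.
(ii) not (non-exempt) — satisfied.
(a): T AND T → true.
(b) not (fixed location) — not met.
(1): T OR F → true.
(a) schedule shift > 6h — fails.
(A) not employee-requested — not satisfied.
(B) public agency — met.
So (i) is satisfied (F OR T).
(ii) hourly-paid — holds.
So (b) is satisfied (T AND T).
So (2) is satisfied (F OR T).
Overall = T AND T = true.
Exception (no recent notice) — not satisfied.
Result: main true OR exception false → true.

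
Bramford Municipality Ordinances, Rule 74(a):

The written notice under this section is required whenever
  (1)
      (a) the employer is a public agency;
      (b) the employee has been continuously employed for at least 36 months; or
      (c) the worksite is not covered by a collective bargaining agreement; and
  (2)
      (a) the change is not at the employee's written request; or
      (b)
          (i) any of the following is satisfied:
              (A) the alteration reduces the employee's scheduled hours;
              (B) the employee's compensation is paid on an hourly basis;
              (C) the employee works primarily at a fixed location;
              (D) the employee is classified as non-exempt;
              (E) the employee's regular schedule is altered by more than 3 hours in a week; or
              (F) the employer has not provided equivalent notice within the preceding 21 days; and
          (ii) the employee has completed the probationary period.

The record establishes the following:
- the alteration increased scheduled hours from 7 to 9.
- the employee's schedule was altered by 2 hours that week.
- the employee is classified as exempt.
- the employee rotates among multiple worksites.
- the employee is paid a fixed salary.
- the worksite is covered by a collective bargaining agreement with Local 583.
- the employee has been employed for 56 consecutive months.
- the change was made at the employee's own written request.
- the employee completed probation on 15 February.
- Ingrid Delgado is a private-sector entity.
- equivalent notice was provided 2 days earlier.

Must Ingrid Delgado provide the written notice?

(a) public agency — not met.
(b) tenure ≥ 36 mo. — met.
(c) no CBA — not met.
So (1) is satisfied (F OR T OR F).
(a) not employee-requested — not satisfied.
(A) hours reduced — not satisfied.
(B) hourly-paid — not met.
(C) fixed location — fails.
(D) non-exempt — not met.
(E) schedule shift > 3h — not satisfied.
(F) no recent notice — not satisfied.
(i): F OR F OR F OR F OR F OR F → false.
(ii) past probation — satisfied.
(b) = F AND T = false.
(2) = F OR F = false.
So Overall is not satisfied (T AND F).

No — not required.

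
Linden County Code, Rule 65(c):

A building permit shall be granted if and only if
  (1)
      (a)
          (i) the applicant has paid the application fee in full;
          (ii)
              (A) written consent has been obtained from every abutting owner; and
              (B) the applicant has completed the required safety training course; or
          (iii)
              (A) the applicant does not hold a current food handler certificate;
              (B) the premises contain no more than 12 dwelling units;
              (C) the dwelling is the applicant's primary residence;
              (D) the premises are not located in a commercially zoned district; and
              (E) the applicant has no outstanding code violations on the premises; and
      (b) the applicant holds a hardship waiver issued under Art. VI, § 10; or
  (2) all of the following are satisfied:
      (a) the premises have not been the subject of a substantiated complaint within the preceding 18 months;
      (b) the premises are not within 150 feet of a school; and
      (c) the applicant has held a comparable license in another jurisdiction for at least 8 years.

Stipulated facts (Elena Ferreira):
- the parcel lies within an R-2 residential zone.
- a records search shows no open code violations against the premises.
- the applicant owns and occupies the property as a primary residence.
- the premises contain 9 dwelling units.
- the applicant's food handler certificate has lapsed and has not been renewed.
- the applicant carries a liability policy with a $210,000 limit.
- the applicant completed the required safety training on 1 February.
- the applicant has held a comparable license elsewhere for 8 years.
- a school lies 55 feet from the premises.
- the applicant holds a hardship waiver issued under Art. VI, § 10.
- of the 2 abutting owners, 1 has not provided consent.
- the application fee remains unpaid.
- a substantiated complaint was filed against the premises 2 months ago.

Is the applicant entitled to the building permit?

Yes — granted.

(i) fee paid — not satisfied.
(A) all abutters consent — not satisfied.
(B) safety training — holds.
So (ii) is not satisfied (F AND T).
(A) not (food handler cert.) — satisfied.
(B) ≤ 12 units — met.
(C) primary residence — holds.
(D) not (commercially zoned) — met.
(E) no code violations — holds.
(iii): T AND T AND T AND T AND T → true.
(a): F OR F OR T → true.
(b) hardship waiver — satisfied.
(1): T AND T → true.
(a) no complaint in 18 mo. — fails.
(b) ≥150 ft from school — fails.
(c) prior license ≥ 8 yr — met.
So (2) is not satisfied (F AND F AND T).
Overall: T OR F → true.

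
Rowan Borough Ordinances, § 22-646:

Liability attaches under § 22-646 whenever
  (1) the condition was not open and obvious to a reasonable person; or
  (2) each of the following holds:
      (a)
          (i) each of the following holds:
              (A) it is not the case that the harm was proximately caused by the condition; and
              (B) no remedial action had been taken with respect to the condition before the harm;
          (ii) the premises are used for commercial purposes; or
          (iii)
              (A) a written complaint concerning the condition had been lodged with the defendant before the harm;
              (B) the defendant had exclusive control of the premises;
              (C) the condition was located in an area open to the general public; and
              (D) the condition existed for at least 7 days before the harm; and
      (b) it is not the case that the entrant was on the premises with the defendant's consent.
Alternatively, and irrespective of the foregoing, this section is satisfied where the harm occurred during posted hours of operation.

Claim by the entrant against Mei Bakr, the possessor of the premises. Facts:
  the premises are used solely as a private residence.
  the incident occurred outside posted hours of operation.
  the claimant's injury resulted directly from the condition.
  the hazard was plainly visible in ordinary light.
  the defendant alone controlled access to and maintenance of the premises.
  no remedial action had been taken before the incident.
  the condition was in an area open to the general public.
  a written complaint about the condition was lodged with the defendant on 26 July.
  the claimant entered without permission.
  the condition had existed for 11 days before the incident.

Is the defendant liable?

(1) not open/obvious — not met.
(A) not (proximate cause) — not met.
(B) no remedial action — holds.
(i) = F AND T = false.
(ii) commercial use — not satisfied.
(A) complaint lodged — met.
(B) exclusive control — satisfied.
(C) public area — holds.
(D) condition ≥7 days old — holds.
(iii) = T AND T AND T AND T = true.
So (a) is satisfied (F OR F OR T).
(b) not (consent to enter) — satisfied.
(2) = T AND T = true.
Overall = F OR T = true.
Exception (during posted hours) — not satisfied.
Result: main true OR exception false → true.

Yes — liable.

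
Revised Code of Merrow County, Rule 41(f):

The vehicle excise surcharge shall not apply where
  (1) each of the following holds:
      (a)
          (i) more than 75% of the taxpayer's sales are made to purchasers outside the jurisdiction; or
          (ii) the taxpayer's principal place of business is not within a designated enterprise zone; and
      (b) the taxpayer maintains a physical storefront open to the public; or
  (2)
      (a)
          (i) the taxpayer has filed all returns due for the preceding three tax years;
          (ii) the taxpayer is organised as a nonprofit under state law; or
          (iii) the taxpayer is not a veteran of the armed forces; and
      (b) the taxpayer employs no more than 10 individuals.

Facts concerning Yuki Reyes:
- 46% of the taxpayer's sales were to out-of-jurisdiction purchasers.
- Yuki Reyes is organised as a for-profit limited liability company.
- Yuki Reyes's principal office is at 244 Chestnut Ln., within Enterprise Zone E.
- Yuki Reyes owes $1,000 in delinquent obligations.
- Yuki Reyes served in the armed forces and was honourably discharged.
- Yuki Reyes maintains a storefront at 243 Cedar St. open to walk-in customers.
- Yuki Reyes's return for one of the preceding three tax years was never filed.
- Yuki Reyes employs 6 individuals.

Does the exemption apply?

(i) >75% out-of-jur. sales — not met.
(ii) not (in enterprise zone) — not satisfied.
(a) = F OR F = false.
(b) has storefront — satisfied.
(1): F AND T → false.
(i) returns current — not met.
(ii) nonprofit — not satisfied.
(iii) not (veteran) — not satisfied.
(a) = F OR F OR F = false.
(b) ≤ 10 employees — satisfied.
(2) = F AND T = false.
Overall = F OR F = false.

No — not exempt.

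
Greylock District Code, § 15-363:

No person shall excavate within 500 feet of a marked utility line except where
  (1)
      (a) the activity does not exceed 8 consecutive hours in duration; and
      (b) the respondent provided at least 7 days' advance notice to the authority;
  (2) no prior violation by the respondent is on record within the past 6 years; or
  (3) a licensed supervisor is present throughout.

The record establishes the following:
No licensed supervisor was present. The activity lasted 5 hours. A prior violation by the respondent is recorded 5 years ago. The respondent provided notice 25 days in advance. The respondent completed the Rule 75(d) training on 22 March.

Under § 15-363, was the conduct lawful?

(a) ≤ 8 hrs duration — satisfied.
(b) ≥7 days' notice — holds.
(1): T AND T → true.
(2) no prior violation — fails.
(3) supervisor present — not satisfied.
Overall = T OR F OR F = true.

Yes — lawful.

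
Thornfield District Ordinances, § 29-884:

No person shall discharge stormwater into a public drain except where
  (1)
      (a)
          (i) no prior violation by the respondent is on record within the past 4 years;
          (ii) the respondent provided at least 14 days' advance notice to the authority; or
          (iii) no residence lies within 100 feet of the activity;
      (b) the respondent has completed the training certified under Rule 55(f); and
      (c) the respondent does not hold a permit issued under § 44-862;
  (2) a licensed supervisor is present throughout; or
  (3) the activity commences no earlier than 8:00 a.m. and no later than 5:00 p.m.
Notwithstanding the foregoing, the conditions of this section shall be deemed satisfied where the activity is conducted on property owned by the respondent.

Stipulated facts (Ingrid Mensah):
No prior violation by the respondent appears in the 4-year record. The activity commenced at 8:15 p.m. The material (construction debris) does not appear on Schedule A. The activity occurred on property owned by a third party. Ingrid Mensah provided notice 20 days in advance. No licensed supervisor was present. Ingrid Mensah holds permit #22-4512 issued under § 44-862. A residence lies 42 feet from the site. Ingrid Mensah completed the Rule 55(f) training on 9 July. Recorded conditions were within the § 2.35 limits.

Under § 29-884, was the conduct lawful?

(i) no prior violation — holds.
(ii) ≥14 days' notice — holds.
(iii) no residence in 100 ft — fails.
(a): T OR T OR F → true.
(b) training certified — met.
(c) not (holds permit) — not met.
So (1) is not satisfied (T AND T AND F).
(2) supervisor present — not met.
(3) start within hours — fails.
Overall = F OR F OR F = false.
Exception (own property) — not satisfied.
Result: main false OR exception false → false.

No — unlawful.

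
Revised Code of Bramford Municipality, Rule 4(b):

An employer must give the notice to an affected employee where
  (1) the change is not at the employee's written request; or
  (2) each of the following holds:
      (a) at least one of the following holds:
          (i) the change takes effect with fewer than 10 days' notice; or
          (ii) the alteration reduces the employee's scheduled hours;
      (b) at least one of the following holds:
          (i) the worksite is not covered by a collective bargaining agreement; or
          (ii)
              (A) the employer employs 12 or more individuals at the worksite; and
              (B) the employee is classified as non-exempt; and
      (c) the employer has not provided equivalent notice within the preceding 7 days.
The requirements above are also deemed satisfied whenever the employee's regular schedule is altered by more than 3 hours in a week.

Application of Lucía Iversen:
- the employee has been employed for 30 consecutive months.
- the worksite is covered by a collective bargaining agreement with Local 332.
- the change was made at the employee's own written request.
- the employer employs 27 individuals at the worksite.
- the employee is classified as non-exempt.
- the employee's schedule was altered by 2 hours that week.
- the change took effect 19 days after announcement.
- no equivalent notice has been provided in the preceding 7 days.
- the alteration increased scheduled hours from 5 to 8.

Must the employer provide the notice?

(1) not employee-requested — not met.
(i) < 10 days' notice — fails.
(ii) hours reduced — fails.
(a): F OR F → false.
(i) no CBA — not met.
(A) ≥ 12 at site — satisfied.
(B) non-exempt — holds.
(ii) = T AND T = true.
(b): F OR T → true.
(c) no recent notice — met.
(2): F AND T AND T → false.
So Overall is not satisfied (F OR F).
Exception (schedule shift > 3h) — not satisfied.
Result: main false OR exception false → false.

No — not required.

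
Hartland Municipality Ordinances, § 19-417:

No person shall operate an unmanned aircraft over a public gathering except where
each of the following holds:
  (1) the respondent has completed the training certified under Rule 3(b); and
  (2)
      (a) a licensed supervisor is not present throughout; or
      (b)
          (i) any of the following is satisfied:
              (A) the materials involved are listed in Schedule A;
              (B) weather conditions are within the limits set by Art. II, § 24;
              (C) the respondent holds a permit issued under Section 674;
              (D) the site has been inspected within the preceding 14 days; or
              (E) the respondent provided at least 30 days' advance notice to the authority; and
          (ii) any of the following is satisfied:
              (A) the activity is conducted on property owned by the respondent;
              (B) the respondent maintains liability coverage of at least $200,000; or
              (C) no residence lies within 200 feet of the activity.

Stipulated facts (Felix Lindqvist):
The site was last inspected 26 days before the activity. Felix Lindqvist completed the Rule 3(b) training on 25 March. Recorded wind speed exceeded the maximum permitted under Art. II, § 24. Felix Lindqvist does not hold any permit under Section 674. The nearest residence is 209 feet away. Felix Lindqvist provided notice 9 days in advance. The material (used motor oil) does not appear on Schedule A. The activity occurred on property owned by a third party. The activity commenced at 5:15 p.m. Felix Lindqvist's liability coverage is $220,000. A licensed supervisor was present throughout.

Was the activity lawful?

No — unlawful.

(1) training certified — holds.
(a) not (supervisor present) — not satisfied.
(A) Schedule A material — fails.
(B) weather ok — not satisfied.
(C) holds permit — fails.
(D) site inspected — fails.
(E) ≥30 days' notice — fails.
So (i) is not satisfied (F OR F OR F OR F OR F).
(A) own property — not met.
(B) coverage ≥ $200,000 — holds.
(C) no residence in 200 ft — met.
(ii): F OR T OR T → true.
(b) = F AND T = false.
So (2) is not satisfied (F OR F).
Overall = T AND F = false.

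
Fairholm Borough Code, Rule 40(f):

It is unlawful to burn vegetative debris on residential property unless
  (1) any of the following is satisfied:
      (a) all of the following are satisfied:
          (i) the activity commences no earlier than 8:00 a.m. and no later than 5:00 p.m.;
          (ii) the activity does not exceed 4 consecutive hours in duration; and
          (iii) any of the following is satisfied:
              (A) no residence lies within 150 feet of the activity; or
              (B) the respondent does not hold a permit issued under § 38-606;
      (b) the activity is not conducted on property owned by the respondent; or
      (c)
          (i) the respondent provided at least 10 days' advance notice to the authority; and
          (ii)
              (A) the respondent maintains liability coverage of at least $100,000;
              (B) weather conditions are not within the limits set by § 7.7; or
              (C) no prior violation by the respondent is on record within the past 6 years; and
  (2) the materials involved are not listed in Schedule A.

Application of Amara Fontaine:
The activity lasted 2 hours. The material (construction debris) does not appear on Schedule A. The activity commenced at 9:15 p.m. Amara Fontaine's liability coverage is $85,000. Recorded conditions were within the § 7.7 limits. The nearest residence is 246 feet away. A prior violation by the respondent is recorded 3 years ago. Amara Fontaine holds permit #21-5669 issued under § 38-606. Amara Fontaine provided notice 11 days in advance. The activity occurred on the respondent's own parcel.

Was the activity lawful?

No — unlawful.

(i) start within hours — not met.
(ii) ≤ 4 hrs duration — holds.
(A) no residence in 150 ft — satisfied.
(B) not (holds permit) — not satisfied.
(iii): T OR F → true.
(a): F AND T AND T → false.
(b) not (own property) — not satisfied.
(i) ≥10 days' notice — holds.
(A) coverage ≥ $100,000 — fails.
(B) not (weather ok) — fails.
(C) no prior violation — not met.
(ii): F OR F OR F → false.
(c) = T AND F = false.
(1) = F OR F OR F = false.
(2) not (Schedule A material) — met.
So Overall is not satisfied (F AND T).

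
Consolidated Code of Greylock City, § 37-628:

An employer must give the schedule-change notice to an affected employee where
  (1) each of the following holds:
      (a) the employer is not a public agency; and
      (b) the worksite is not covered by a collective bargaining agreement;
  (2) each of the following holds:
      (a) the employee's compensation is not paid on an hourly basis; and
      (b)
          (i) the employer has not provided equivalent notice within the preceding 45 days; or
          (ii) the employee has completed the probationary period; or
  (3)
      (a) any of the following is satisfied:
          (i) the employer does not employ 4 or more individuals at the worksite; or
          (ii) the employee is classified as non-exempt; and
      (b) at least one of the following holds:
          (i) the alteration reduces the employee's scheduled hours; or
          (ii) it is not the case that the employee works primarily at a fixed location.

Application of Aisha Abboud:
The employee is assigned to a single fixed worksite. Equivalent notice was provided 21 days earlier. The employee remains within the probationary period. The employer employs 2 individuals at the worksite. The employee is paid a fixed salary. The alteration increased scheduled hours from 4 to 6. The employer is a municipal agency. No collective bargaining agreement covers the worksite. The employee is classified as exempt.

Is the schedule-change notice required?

No — not required.

(a) not (public agency) — not satisfied.
(b) no CBA — met.
So (1) is not satisfied (F AND T).
(a) not (hourly-paid) — met.
(i) no recent notice — not satisfied.
(ii) past probation — not met.
(b): F OR F → false.
(2): T AND F → false.
(i) not (≥ 4 at site) — satisfied.
(ii) non-exempt — fails.
(a) = T OR F = true.
(i) hours reduced — not met.
(ii) not (fixed location) — not met.
(b) = F OR F = false.
So (3) is not satisfied (T AND F).
Overall = F OR F OR F = false.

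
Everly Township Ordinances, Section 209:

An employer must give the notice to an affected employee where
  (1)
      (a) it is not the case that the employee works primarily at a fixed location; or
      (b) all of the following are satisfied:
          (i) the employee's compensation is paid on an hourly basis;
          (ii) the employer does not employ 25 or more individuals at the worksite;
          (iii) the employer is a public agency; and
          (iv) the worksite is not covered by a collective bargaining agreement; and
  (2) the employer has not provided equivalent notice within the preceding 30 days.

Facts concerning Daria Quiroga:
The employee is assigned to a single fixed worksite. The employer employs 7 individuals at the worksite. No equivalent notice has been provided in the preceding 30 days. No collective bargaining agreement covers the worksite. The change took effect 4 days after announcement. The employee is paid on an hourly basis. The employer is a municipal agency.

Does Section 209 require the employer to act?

Yes — required.

(a) not (fixed location) — not met.
(i) hourly-paid — met.
(ii) not (≥ 25 at site) — satisfied.
(iii) public agency — met.
(iv) no CBA — met.
(b): T AND T AND T AND T → true.
(1) = F OR T = true.
(2) no recent notice — met.
So Overall is satisfied (T AND T).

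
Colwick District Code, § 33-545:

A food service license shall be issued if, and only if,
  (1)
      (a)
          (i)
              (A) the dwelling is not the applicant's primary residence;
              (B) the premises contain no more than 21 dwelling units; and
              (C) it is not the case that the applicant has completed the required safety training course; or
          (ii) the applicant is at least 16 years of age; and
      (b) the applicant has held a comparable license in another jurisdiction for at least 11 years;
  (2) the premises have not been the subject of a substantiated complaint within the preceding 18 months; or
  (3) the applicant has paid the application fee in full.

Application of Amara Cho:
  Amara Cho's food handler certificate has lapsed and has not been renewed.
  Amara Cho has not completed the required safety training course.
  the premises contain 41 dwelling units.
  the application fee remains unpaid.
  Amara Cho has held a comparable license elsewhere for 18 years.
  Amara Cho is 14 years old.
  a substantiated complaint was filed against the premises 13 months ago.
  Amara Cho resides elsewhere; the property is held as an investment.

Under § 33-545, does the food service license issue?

(A) not (primary residence) — holds.
(B) ≤ 21 units — fails.
(C) not (safety training) — met.
So (i) is not satisfied (T AND F AND T).
(ii) age ≥ 16 — not satisfied.
(a) = F OR F = false.
(b) prior license ≥ 11 yr — met.
(1): F AND T → false.
(2) no complaint in 18 mo. — not met.
(3) fee paid — not satisfied.
Overall: F OR F OR F → false.

No — denied.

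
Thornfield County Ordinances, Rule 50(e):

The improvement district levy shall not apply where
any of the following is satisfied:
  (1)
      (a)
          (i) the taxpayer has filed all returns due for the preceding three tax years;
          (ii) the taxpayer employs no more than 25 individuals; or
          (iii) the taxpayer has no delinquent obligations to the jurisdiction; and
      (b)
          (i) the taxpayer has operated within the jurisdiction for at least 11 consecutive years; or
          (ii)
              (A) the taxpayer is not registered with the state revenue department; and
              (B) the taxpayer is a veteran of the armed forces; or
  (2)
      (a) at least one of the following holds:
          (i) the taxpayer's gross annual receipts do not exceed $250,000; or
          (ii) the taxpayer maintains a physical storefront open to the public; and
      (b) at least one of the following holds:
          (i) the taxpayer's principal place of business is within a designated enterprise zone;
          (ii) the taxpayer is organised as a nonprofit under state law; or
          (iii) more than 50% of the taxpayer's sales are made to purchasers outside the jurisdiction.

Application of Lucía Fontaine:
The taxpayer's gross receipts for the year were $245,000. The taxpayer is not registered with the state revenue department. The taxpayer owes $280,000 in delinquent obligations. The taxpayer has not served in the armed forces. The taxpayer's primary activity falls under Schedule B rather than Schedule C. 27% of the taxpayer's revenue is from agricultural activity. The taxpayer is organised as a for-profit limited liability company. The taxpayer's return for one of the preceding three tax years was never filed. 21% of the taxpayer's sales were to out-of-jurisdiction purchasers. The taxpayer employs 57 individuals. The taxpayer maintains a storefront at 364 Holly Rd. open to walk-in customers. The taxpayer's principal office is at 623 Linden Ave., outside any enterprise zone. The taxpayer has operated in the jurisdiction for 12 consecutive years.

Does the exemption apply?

(i) returns current — not met.
(ii) ≤ 25 employees — not satisfied.
(iii) no delinquency — fails.
(a) = F OR F OR F = false.
(i) ≥ 11 yrs in jurisdiction — met.
(A) not (state-registered) — met.
(B) veteran — not satisfied.
So (ii) is not satisfied (T AND F).
So (b) is satisfied (T OR F).
(1) = F AND T = false.
(i) receipts ≤ $250,000 — holds.
(ii) has storefront — met.
So (a) is satisfied (T OR T).
(i) in enterprise zone — not met.
(ii) nonprofit — not met.
(iii) >50% out-of-jur. sales — not met.
(b): F OR F OR F → false.
(2) = T AND F = false.
So Overall is not satisfied (F OR F).

No — not exempt.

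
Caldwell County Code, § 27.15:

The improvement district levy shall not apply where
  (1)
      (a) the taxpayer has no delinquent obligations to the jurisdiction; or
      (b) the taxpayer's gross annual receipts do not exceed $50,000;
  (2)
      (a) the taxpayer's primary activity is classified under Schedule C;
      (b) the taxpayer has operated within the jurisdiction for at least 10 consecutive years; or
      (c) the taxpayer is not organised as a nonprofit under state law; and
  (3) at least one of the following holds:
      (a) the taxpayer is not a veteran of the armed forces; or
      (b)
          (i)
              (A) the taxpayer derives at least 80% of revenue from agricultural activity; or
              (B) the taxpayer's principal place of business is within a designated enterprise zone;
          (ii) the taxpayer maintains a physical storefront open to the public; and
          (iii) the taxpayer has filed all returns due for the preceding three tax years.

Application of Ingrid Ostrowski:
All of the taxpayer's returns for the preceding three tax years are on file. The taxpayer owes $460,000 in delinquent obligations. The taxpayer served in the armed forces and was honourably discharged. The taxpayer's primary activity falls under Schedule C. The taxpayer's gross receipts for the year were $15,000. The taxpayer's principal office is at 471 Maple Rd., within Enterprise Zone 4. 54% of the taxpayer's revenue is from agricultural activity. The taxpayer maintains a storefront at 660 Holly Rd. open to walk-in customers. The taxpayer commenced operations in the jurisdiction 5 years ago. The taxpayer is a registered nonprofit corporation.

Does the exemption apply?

(a) no delinquency — fails.
(b) receipts ≤ $50,000 — satisfied.
(1): F OR T → true.
(a) Schedule C activity — holds.
(b) ≥ 10 yrs in jurisdiction — fails.
(c) not (nonprofit) — not met.
(2) = T OR F OR F = true.
(a) not (veteran) — not met.
(A) ≥80% agricultural — fails.
(B) in enterprise zone — satisfied.
(i) = F OR T = true.
(ii) has storefront — met.
(iii) returns current — holds.
(b): T AND T AND T → true.
(3) = F OR T = true.
Overall: T AND T AND T → true.

Yes — exempt.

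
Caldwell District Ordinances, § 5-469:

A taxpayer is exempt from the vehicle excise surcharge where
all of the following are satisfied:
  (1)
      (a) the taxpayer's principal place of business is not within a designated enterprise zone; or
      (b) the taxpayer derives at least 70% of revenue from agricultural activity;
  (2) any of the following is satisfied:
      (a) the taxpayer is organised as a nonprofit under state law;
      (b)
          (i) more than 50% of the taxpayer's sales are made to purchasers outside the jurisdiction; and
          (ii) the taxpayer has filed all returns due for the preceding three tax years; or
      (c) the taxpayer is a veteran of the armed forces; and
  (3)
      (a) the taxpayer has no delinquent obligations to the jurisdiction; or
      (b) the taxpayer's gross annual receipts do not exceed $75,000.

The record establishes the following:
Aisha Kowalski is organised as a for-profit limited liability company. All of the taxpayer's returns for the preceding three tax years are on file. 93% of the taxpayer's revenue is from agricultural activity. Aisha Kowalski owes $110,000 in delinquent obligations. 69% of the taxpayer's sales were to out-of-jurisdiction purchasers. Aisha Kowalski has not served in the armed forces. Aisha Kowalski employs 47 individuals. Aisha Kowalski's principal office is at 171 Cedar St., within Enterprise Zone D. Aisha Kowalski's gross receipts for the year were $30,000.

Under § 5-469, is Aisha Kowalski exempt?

(a) not (in enterprise zone) — not satisfied.
(b) ≥70% agricultural — satisfied.
So (1) is satisfied (F OR T).
(a) nonprofit — not satisfied.
(i) >50% out-of-jur. sales — satisfied.
(ii) returns current — met.
(b): T AND T → true.
(c) veteran — fails.
(2): F OR T OR F → true.
(a) no delinquency — not met.
(b) receipts ≤ $75,000 — satisfied.
(3): F OR T → true.
Overall = T AND T AND T = true.

Yes — exempt.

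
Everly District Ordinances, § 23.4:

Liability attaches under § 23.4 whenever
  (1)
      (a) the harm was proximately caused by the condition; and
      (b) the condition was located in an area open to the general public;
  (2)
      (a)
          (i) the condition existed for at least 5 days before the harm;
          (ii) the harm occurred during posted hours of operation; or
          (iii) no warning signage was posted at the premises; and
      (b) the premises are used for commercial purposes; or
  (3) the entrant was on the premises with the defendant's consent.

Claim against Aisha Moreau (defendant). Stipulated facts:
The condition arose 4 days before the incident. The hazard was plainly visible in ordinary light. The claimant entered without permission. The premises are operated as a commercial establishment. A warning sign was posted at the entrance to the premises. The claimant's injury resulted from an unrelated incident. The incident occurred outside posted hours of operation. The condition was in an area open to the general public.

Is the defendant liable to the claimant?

No — not liable.

(a) proximate cause — fails.
(b) public area — met.
(1): F AND T → false.
(i) condition ≥5 days old — not met.
(ii) during posted hours — fails.
(iii) no signage posted — fails.
(a) = F OR F OR F = false.
(b) commercial use — met.
(2) = F AND T = false.
(3) consent to enter — not satisfied.
So Overall is not satisfied (F OR F OR F).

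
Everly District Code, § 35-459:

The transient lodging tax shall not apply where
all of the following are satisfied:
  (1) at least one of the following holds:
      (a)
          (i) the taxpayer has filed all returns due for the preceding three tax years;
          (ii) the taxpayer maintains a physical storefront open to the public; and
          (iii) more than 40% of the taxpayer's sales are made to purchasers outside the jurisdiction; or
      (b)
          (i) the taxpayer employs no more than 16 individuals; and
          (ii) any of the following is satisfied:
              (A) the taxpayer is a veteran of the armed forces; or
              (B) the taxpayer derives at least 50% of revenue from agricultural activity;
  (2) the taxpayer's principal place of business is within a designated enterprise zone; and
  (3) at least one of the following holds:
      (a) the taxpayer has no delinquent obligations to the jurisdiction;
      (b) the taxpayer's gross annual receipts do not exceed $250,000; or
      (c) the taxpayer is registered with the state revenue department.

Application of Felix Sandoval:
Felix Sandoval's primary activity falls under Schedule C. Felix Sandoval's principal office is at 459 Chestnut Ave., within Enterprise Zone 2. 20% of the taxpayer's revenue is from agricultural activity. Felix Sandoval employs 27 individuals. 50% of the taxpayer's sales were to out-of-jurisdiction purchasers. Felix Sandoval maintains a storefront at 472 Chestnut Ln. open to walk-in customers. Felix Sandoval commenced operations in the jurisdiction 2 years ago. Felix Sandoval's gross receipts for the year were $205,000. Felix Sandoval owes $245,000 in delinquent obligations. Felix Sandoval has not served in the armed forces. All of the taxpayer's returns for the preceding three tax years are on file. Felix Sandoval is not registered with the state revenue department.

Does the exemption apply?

(i) returns current — satisfied.
(ii) has storefront — satisfied.
(iii) >40% out-of-jur. sales — holds.
So (a) is satisfied (T AND T AND T).
(i) ≤ 16 employees — fails.
(A) veteran — fails.
(B) ≥50% agricultural — fails.
So (ii) is not satisfied (F OR F).
(b) = F AND F = false.
So (1) is satisfied (T OR F).
(2) in enterprise zone — met.
(a) no delinquency — fails.
(b) receipts ≤ $250,000 — satisfied.
(c) state-registered — not met.
(3): F OR T OR F → true.
Overall = T AND T AND T = true.

Yes — exempt.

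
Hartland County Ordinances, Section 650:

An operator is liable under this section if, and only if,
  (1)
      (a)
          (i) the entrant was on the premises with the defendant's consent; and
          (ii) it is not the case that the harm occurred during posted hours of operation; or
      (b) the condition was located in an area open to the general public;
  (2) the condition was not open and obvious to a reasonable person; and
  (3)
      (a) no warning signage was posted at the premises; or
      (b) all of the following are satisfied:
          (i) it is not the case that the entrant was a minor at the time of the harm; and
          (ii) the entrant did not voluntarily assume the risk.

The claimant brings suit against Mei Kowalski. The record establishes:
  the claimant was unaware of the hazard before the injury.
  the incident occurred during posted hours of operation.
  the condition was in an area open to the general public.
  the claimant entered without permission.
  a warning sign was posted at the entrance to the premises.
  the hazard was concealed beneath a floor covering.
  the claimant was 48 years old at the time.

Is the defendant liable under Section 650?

(i) consent to enter — not met.
(ii) not (during posted hours) — fails.
So (a) is not satisfied (F AND F).
(b) public area — met.
So (1) is satisfied (F OR T).
(2) not open/obvious — met.
(a) no signage posted — not met.
(i) not (entrant a minor) — holds.
(ii) no assumed risk — holds.
(b) = T AND T = true.
(3): F OR T → true.
Overall = T AND T AND T = true.

Yes — liable.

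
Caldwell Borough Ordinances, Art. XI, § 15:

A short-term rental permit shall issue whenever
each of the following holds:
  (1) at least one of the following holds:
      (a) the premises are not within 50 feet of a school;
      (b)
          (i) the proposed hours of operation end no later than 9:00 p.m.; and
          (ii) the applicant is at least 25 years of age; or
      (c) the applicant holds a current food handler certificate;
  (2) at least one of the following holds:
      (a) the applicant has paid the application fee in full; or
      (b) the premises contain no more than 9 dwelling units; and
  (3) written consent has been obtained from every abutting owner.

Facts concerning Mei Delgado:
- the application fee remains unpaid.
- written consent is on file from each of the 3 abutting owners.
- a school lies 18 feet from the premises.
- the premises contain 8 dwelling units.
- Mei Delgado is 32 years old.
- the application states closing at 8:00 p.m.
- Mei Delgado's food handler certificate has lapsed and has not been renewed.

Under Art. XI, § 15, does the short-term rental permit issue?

(a) ≥50 ft from school — fails.
(i) closes by 9 p.m. — met.
(ii) age ≥ 25 — holds.
(b) = T AND T = true.
(c) food handler cert. — not met.
(1) = F OR T OR F = true.
(a) fee paid — not met.
(b) ≤ 9 units — satisfied.
So (2) is satisfied (F OR T).
(3) all abutters consent — holds.
Overall = T AND T AND T = true.

Yes — granted.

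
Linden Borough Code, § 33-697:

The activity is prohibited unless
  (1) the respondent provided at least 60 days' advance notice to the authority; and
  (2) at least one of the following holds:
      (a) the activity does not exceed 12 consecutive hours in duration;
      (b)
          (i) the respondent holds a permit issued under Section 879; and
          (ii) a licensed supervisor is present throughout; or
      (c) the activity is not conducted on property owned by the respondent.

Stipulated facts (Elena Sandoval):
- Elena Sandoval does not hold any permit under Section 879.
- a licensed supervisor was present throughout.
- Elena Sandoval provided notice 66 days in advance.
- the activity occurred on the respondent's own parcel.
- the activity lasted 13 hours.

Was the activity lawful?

No — unlawful.

(1) ≥60 days' notice — met.
(a) ≤ 12 hrs duration — fails.
(i) holds permit — fails.
(ii) supervisor present — satisfied.
So (b) is not satisfied (F AND T).
(c) not (own property) — not satisfied.
(2): F OR F OR F → false.
Overall = T AND F = false.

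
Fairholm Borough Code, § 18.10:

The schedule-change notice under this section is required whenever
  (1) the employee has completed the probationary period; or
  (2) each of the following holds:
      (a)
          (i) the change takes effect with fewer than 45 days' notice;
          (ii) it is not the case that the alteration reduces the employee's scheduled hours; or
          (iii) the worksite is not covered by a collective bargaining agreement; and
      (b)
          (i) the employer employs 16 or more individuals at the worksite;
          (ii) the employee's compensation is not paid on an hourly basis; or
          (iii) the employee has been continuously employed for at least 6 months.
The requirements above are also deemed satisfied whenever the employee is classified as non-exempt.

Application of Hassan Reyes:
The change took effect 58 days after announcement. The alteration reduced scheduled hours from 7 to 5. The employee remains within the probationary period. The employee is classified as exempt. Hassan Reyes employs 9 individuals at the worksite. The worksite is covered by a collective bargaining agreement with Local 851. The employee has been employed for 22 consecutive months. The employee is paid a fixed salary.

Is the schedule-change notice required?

No — not required.

(1) past probation — not satisfied.
(i) < 45 days' notice — not satisfied.
(ii) not (hours reduced) — not met.
(iii) no CBA — fails.
(a) = F OR F OR F = false.
(i) ≥ 16 at site — not satisfied.
(ii) not (hourly-paid) — met.
(iii) tenure ≥ 6 mo. — holds.
So (b) is satisfied (F OR T OR T).
(2): F AND T → false.
So Overall is not satisfied (F OR F).
Exception (non-exempt) — not satisfied.
Result: main false OR exception false → false.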